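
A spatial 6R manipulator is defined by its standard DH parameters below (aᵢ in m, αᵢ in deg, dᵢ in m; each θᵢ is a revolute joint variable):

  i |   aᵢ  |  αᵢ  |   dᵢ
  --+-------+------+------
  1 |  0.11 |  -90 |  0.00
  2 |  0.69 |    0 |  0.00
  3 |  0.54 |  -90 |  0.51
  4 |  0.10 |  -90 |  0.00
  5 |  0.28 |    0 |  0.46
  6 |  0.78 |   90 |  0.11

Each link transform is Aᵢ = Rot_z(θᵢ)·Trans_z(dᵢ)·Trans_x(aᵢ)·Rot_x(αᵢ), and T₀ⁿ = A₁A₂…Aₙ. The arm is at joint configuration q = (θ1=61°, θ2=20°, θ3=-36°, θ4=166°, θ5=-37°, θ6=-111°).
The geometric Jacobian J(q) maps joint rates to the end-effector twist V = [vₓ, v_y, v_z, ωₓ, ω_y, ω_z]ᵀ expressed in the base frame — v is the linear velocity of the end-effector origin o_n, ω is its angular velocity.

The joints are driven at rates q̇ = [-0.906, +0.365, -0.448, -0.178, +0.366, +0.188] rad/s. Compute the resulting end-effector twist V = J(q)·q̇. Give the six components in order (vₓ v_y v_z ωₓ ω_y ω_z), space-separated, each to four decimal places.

1.6454 -0.1351 -0.5476 -0.4838 0.0648 -0.7718

o_n = [-0.2157, 1.9723, -0.5941]
J₁: ẑ×o_n = [-1.9723, -0.2157, 0.0000], ω = ẑ
J2: z=[-0.8746, 0.4848, 0.0000] o=[0.0533, 0.0962, 0.0000] → [-0.2880, -0.5196, -1.5104, -0.8746, 0.4848, 0.0000]
J3: z=[-0.8746, 0.4848, 0.0000] o=[0.3677, 0.6633, -0.2360] → [-0.1736, -0.3132, -0.8620, -0.8746, 0.4848, 0.0000]
J4: z=[0.1336, 0.2411, -0.9613] o=[0.1733, 1.3646, -0.0871] → [0.4620, 0.4416, 0.1750, 0.1336, 0.2411, -0.9613]
J5: z=[-0.9614, 0.2670, -0.0667] o=[0.1492, 1.2712, -0.1139] → [-0.0815, -0.4373, -0.5765, -0.9614, 0.2670, -0.0667]
J6: z=[-0.9614, 0.2670, -0.0667] o=[-0.3243, 1.2261, -0.3664] → [-0.0111, -0.2262, -0.7464, -0.9614, 0.2670, -0.0667]
V = J·q̇ = [1.6454, -0.1351, -0.5476, -0.4838, 0.0648, -0.7718]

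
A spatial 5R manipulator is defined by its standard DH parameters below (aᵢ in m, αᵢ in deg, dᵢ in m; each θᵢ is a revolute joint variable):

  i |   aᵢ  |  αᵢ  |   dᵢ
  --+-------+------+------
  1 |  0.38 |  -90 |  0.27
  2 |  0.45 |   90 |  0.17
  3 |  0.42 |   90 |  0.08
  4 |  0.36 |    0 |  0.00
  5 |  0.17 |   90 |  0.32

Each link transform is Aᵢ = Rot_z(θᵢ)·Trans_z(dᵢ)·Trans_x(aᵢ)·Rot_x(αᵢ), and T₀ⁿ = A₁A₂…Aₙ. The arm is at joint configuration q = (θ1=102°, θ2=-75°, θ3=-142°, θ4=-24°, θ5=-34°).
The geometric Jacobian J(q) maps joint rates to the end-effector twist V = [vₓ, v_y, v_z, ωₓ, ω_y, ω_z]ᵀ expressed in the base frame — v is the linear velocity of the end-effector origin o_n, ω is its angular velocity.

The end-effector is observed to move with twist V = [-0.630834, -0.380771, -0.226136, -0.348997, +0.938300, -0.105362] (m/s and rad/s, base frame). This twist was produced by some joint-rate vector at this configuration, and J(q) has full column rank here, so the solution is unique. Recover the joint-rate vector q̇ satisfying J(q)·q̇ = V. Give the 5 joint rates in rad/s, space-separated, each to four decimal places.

o_n = [-0.0070, 0.4870, -0.1787]
J₁: ẑ×o_n = [-0.4870, -0.0070, 0.0000], ω = ẑ
J2: z=[-0.9781, -0.2079, 0.0000] o=[-0.0790, 0.3717, 0.2700] → [0.0933, -0.4389, -0.0978, -0.9781, -0.2079, 0.0000]
J3: z=[0.2008, -0.9448, 0.2588] o=[-0.2695, 0.4503, 0.7047] → [0.8251, 0.2453, 0.2553, 0.2008, -0.9448, 0.2588]
J4: z=[-0.7377, -0.3197, -0.5947] o=[0.0173, 0.3447, 0.4057] → [0.2715, -0.4166, -0.1128, -0.7377, -0.3197, -0.5947]
J5: z=[-0.7377, -0.3197, -0.5947] o=[0.1999, 0.4595, 0.1175] → [0.1110, -0.0954, -0.0864, -0.7377, -0.3197, -0.5947]
q̇ = J⁺·V = [-0.3550, 0.7830, -0.8920, -0.3180, -0.4900]

-0.3550 0.7830 -0.8920 -0.3180 -0.4900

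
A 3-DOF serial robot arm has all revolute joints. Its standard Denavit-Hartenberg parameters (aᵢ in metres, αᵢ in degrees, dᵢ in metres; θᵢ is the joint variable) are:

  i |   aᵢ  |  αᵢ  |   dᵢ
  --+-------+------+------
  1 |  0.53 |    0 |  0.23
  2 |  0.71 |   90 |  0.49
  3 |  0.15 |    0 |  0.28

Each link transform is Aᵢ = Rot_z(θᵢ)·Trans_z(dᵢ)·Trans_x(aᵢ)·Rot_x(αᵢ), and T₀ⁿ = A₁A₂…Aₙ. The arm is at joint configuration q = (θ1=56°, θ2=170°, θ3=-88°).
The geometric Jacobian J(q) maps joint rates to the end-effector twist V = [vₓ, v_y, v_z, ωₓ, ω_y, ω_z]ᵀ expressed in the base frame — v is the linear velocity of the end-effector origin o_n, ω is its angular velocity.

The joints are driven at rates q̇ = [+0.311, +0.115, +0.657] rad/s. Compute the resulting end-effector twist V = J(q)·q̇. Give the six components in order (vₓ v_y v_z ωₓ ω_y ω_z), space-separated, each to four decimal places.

-0.0688 -0.2761 0.0034 -0.4726 0.4564 0.4260

o_n = [-0.4019, 0.1194, 0.5701]
J₁: ẑ×o_n = [-0.1194, -0.4019, 0.0000], ω = ẑ
J2: z=[0.0000, 0.0000, 1.0000] o=[0.2964, 0.4394, 0.2300] → [0.3200, -0.6983, 0.0000, 0.0000, 0.0000, 1.0000]
J3: z=[-0.7193, 0.6947, 0.0000] o=[-0.1968, -0.0713, 0.7200] → [-0.1041, -0.1078, 0.0052, -0.7193, 0.6947, 0.0000]
V = J·q̇ = [-0.0688, -0.2761, 0.0034, -0.4726, 0.4564, 0.4260]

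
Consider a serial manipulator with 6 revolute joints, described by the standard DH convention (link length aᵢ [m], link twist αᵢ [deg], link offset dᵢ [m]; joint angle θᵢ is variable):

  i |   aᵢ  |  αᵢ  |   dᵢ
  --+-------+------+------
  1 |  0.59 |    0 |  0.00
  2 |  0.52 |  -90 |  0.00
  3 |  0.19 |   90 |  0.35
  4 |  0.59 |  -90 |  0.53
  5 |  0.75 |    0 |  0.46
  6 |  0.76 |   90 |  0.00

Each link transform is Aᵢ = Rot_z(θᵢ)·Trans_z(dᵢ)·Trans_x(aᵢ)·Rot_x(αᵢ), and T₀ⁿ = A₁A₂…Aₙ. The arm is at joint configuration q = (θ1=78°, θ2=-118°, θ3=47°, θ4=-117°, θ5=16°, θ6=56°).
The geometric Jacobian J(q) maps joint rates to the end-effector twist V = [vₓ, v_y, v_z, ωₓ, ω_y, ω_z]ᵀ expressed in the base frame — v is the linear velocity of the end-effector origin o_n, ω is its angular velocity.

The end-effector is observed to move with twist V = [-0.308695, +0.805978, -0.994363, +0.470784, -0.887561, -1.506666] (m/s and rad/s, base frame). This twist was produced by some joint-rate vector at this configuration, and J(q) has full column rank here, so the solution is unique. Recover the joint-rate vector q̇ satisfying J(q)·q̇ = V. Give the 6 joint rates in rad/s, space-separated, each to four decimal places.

o_n = [-0.5507, -0.4716, -0.1979]
J₁: ẑ×o_n = [0.4716, -0.5507, 0.0000], ω = ẑ
J2: z=[0.0000, 0.0000, 1.0000] o=[0.1227, 0.5771, 0.0000] → [1.0487, -0.6733, 0.0000, 0.0000, 0.0000, 1.0000]
J3: z=[0.6428, 0.7660, 0.0000] o=[0.5210, 0.2429, 0.0000] → [-0.1516, 0.1272, 0.3617, 0.6428, 0.7660, 0.0000]
J4: z=[0.5602, -0.4701, 0.6820] o=[0.8453, 0.4277, -0.1390] → [0.6410, -0.9190, -1.1600, 0.5602, -0.4701, 0.6820]
J5: z=[0.1737, -0.7384, -0.6516] o=[0.6643, -0.1068, 0.4184] → [0.2174, 0.8988, -0.9605, 0.1737, -0.7384, -0.6516]
J6: z=[0.1737, -0.7384, -0.6516] o=[0.0445, -0.6978, 0.2170] → [0.4538, 0.4599, -0.4002, 0.1737, -0.7384, -0.6516]
q̇ = J⁺·V = [-0.4760, -0.7550, 0.0490, 0.4930, 0.1150, 0.8240]

-0.4760 -0.7550 0.0490 0.4930 0.1150 0.8240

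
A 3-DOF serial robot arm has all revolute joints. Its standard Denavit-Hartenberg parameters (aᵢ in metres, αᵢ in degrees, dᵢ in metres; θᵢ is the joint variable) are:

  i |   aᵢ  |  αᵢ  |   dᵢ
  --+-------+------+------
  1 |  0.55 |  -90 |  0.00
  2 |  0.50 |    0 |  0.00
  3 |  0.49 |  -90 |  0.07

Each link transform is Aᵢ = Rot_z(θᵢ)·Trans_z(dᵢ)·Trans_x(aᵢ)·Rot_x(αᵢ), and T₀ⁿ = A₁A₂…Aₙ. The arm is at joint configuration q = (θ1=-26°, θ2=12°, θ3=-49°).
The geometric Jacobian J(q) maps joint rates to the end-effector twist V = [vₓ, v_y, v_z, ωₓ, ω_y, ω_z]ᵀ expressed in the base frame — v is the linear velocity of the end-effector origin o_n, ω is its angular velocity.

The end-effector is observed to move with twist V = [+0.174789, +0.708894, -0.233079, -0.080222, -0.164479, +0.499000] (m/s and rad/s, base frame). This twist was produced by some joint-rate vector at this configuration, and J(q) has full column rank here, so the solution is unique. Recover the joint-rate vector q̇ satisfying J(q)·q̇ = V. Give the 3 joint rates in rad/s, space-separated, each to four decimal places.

0.4990 0.6230 -0.8060

o_n = [1.3163, -0.5641, 0.1909]
J₁: ẑ×o_n = [0.5641, 1.3163, -0.0000], ω = ẑ
J2: z=[0.4384, 0.8988, 0.0000] o=[0.4943, -0.2411, 0.0000] → [0.1716, -0.0837, -0.8804, 0.4384, 0.8988, 0.0000]
J3: z=[0.4384, 0.8988, 0.0000] o=[0.9339, -0.4555, -0.1040] → [0.2650, -0.1293, -0.3913, 0.4384, 0.8988, 0.0000]
q̇ = J⁺·V = [0.4990, 0.6230, -0.8060]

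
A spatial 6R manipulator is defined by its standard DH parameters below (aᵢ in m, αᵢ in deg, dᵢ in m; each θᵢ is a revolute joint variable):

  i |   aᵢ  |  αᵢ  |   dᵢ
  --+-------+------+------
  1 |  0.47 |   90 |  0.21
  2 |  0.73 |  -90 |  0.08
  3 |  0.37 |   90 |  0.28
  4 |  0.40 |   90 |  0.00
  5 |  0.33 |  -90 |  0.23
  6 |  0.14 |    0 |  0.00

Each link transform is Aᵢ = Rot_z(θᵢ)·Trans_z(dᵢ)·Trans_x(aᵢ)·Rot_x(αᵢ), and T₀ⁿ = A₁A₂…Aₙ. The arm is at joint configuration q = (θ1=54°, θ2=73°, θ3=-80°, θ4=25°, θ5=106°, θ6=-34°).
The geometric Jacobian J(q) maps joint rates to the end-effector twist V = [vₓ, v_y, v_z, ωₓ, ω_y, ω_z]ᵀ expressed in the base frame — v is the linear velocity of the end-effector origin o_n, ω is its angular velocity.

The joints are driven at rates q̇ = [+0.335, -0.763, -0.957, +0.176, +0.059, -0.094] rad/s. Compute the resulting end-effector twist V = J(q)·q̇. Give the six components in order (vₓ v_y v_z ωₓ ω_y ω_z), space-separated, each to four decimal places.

o_n = [1.0090, -0.1329, 0.6635]
J₁: ẑ×o_n = [0.1329, 1.0090, -0.0000], ω = ẑ
J2: z=[0.8090, -0.5878, 0.0000] o=[0.2763, 0.3802, 0.2100] → [-0.2665, -0.3669, 0.0156, 0.8090, -0.5878, 0.0000]
J3: z=[-0.5621, -0.7737, 0.2924] o=[0.4664, 0.5059, 0.9081] → [0.3760, 0.0211, 0.7788, -0.5621, -0.7737, 0.2924]
J4: z=[-0.0288, -0.3350, -0.9418] o=[0.6149, 0.0903, 1.0514] → [-0.0802, -0.3824, 0.1385, -0.0288, -0.3350, -0.9418]
J5: z=[0.8588, 0.4739, -0.1948] o=[0.8195, -0.2355, 1.1610] → [-0.2158, 0.3904, -0.0017, 0.8588, 0.4739, -0.1948]
J6: z=[-0.4838, 0.8752, -0.0039] o=[0.9614, -0.1587, 0.7926] → [-0.1129, -0.0626, -0.0542, -0.4838, 0.8752, -0.0039]
V = J·q̇ = [-0.1282, 0.5593, -0.7279, 0.0117, 1.0756, -0.1217]

-0.1282 0.5593 -0.7279 0.0117 1.0756 -0.1217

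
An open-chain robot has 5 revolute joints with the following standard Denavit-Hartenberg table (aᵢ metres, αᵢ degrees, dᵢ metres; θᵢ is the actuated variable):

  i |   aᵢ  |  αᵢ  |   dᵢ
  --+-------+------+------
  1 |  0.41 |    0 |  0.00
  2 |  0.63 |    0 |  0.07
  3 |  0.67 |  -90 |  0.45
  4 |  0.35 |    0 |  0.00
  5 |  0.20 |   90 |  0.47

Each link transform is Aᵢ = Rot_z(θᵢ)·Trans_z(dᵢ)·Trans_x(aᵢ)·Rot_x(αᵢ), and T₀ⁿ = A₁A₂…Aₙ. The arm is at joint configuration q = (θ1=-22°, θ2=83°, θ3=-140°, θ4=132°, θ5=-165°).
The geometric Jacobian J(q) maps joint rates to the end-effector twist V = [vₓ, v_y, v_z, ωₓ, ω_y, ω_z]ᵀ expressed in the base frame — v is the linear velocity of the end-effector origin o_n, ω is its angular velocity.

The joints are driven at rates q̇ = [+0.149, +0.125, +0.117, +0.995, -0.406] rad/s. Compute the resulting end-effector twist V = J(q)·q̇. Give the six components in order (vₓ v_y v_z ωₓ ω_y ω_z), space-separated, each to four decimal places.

o_n = [1.2621, -0.1053, 0.3688]
J₁: ẑ×o_n = [0.1053, 1.2621, -0.0000], ω = ẑ
J2: z=[0.0000, 0.0000, 1.0000] o=[0.3801, -0.1536, 0.0000] → [-0.0482, 0.8820, 0.0000, 0.0000, 0.0000, 1.0000]
J3: z=[0.0000, 0.0000, 1.0000] o=[0.6856, 0.3974, 0.0700] → [0.5028, 0.5765, -0.0000, 0.0000, 0.0000, 1.0000]
J4: z=[0.9816, 0.1908, 0.0000] o=[0.8134, -0.2603, 0.5200] → [-0.0288, 0.1484, 0.0665, 0.9816, 0.1908, 0.0000]
J5: z=[0.9816, 0.1908, 0.0000] o=[0.7687, -0.0304, 0.2599] → [0.0208, -0.1069, -0.1677, 0.9816, 0.1908, 0.0000]
V = J·q̇ = [0.0314, 0.5568, 0.1342, 0.5782, 0.1124, 0.3910]

0.0314 0.5568 0.1342 0.5782 0.1124 0.3910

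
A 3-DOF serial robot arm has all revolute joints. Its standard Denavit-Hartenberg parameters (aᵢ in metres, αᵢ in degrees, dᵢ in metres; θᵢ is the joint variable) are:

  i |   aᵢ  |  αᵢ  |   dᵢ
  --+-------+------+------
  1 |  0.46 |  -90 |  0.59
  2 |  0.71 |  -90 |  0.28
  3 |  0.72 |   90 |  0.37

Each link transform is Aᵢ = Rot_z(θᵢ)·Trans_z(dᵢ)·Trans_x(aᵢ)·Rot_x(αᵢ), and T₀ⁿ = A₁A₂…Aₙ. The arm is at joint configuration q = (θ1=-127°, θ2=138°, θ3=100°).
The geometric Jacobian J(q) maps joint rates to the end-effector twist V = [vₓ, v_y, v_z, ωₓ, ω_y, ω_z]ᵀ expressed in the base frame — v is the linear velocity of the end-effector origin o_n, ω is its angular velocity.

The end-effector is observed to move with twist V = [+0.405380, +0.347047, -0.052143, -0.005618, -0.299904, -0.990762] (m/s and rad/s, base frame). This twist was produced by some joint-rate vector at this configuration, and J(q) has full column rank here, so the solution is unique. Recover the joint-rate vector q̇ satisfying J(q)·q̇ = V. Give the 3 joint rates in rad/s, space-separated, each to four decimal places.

o_n = [-0.2089, 0.4358, 0.4735]
J₁: ẑ×o_n = [-0.4358, -0.2089, 0.0000], ω = ẑ
J2: z=[0.7986, -0.6018, 0.0000] o=[-0.2768, -0.3674, 0.5900] → [0.0701, 0.0930, 0.6823, 0.7986, -0.6018, 0.0000]
J3: z=[0.4027, 0.5344, 0.7431] o=[0.2643, -0.1145, 0.1149] → [-0.2173, -0.4961, 0.4745, 0.4027, 0.5344, 0.7431]
q̇ = J⁺·V = [-0.7210, 0.1760, -0.3630]

-0.7210 0.1760 -0.3630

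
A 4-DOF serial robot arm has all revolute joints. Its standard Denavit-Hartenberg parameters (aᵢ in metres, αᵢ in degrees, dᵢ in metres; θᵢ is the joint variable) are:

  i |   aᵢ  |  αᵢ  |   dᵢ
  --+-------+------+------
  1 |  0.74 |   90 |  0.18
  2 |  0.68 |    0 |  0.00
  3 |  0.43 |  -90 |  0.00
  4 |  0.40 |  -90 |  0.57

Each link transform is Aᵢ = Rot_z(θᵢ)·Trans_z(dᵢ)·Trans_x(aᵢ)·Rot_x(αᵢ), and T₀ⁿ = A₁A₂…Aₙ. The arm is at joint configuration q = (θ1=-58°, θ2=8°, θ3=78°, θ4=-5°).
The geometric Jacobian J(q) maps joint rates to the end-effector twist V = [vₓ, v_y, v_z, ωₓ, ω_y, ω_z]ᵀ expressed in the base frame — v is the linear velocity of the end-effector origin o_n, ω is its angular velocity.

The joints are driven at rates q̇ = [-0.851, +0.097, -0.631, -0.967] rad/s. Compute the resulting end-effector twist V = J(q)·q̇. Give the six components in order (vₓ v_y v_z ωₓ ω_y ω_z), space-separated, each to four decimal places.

-0.7549 -0.9685 0.3045 0.9640 -0.5351 -0.9185

o_n = [0.4487, -0.7839, 1.1409]
J₁: ẑ×o_n = [0.7839, 0.4487, -0.0000], ω = ẑ
J2: z=[-0.8480, -0.5299, 0.0000] o=[0.3921, -0.6276, 0.1800] → [-0.5092, 0.8149, 0.1626, -0.8480, -0.5299, 0.0000]
J3: z=[-0.8480, -0.5299, 0.0000] o=[0.7490, -1.1986, 0.2746] → [-0.4590, 0.7346, -0.5108, -0.8480, -0.5299, 0.0000]
J4: z=[-0.5286, 0.8460, 0.0698] o=[0.7649, -1.2241, 0.7036] → [0.3392, 0.2091, 0.0348, -0.5286, 0.8460, 0.0698]
V = J·q̇ = [-0.7549, -0.9685, 0.3045, 0.9640, -0.5351, -0.9185]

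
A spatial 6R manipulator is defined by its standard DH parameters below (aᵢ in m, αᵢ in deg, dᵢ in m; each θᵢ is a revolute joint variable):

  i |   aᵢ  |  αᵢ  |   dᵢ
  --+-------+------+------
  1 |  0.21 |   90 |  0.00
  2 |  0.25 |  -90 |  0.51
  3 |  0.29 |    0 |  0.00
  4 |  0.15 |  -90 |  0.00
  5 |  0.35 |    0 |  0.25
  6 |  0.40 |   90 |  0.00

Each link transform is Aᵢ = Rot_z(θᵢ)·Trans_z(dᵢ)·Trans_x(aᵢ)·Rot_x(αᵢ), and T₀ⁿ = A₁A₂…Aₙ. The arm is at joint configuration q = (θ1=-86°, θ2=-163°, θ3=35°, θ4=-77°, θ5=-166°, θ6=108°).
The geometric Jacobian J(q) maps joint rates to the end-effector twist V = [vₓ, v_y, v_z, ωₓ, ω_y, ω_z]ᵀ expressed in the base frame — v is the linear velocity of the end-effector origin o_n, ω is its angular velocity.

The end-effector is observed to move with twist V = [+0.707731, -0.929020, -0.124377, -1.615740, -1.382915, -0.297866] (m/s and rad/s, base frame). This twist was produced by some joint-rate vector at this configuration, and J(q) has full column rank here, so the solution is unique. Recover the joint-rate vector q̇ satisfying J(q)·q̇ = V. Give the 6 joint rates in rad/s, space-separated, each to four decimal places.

o_n = [-0.1939, 0.2954, -0.6017]
J₁: ẑ×o_n = [-0.2954, -0.1939, 0.0000], ω = ẑ
J2: z=[-0.9976, -0.0698, 0.0000] o=[0.0146, -0.2095, 0.0000] → [0.0420, -0.6002, -0.5182, -0.9976, -0.0698, 0.0000]
J3: z=[0.0204, -0.2917, -0.9563] o=[-0.5108, -0.0066, -0.0731] → [0.4429, -0.2922, 0.0986, 0.0204, -0.2917, -0.9563]
J4: z=[0.0204, -0.2917, -0.9563] o=[-0.3607, 0.2317, -0.1425] → [0.1948, -0.1501, 0.0499, 0.0204, -0.2917, -0.9563]
J5: z=[0.6967, 0.6902, -0.1956] o=[-0.4683, 0.3310, -0.1751] → [-0.3014, 0.2435, -0.2142, 0.6967, 0.6902, -0.1956]
J6: z=[0.6967, 0.6902, -0.1956] o=[-0.0488, 0.2539, -0.2312] → [-0.2476, 0.2865, 0.1290, 0.6967, 0.6902, -0.1956]
q̇ = J⁺·V = [0.0970, 0.4910, 0.4860, 0.2620, -0.8170, -0.8210]

0.0970 0.4910 0.4860 0.2620 -0.8170 -0.8210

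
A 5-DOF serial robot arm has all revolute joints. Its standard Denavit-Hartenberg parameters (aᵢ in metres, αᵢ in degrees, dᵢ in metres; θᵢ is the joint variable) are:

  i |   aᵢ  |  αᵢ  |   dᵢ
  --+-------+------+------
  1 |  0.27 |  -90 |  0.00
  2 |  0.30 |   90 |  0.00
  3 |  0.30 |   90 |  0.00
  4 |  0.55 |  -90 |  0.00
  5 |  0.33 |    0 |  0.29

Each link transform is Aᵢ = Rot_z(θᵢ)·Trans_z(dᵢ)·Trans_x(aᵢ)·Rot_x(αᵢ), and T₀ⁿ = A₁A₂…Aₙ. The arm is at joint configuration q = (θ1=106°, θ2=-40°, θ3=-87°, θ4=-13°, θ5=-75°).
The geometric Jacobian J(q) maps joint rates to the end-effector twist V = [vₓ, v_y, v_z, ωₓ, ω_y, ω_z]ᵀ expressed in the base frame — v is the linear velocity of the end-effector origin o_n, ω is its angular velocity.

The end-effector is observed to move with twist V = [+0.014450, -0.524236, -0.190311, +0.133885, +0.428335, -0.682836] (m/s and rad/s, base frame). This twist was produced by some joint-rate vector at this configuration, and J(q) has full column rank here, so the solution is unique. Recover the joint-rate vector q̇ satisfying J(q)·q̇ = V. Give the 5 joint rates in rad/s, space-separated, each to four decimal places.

o_n = [0.9043, 0.4733, 0.1283]
J₁: ẑ×o_n = [-0.4733, 0.9043, 0.0000], ω = ẑ
J2: z=[-0.9613, -0.2756, 0.0000] o=[-0.0744, 0.2595, 0.0000] → [-0.0354, 0.1233, 0.0643, -0.9613, -0.2756, 0.0000]
J3: z=[0.1772, -0.6179, 0.7660] o=[-0.1378, 0.4805, 0.1928] → [0.0454, 0.8097, 0.6426, 0.1772, -0.6179, 0.7660]
J4: z=[0.2612, -0.7209, -0.6419] o=[0.1469, 0.5746, 0.2029] → [-0.0112, -0.4667, 0.5196, 0.2612, -0.7209, -0.6419]
J5: z=[0.3861, -0.5315, 0.7540] o=[0.6335, 0.8192, 0.1262] → [0.2597, 0.2033, 0.0103, 0.3861, -0.5315, 0.7540]
q̇ = J⁺·V = [-0.2190, -0.3230, -0.2640, 0.0070, -0.3410]

-0.2190 -0.3230 -0.2640 0.0070 -0.3410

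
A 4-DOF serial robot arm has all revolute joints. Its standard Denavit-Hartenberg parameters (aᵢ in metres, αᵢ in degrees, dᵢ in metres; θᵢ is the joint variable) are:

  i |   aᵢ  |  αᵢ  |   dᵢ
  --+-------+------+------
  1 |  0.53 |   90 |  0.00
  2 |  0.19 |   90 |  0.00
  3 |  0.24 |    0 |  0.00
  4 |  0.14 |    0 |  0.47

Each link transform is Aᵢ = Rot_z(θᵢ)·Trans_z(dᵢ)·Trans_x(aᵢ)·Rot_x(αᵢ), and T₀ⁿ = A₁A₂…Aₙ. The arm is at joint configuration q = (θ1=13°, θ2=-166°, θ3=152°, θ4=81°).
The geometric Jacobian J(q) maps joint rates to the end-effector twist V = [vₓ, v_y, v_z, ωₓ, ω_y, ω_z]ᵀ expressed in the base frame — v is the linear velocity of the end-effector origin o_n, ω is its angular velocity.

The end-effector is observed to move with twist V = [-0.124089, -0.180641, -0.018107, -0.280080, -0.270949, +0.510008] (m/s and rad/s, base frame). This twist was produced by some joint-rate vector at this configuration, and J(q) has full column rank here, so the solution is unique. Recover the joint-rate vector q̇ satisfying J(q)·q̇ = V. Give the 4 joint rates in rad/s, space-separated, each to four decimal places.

-0.8290 0.2010 0.7840 0.5960

o_n = [0.5062, 0.1160, 0.4817]
J₁: ẑ×o_n = [-0.1160, 0.5062, 0.0000], ω = ẑ
J2: z=[0.2250, -0.9744, 0.0000] o=[0.5164, 0.1192, 0.0000] → [-0.4694, -0.1084, -0.0107, 0.2250, -0.9744, 0.0000]
J3: z=[-0.2357, -0.0544, 0.9703] o=[0.3368, 0.0778, -0.0460] → [-0.0658, 0.2888, 0.0002, -0.2357, -0.0544, 0.9703]
J4: z=[-0.2357, -0.0544, 0.9703] o=[0.5625, 0.0142, 0.0053] → [-0.1247, 0.0577, -0.0270, -0.2357, -0.0544, 0.9703]
q̇ = J⁺·V = [-0.8290, 0.2010, 0.7840, 0.5960]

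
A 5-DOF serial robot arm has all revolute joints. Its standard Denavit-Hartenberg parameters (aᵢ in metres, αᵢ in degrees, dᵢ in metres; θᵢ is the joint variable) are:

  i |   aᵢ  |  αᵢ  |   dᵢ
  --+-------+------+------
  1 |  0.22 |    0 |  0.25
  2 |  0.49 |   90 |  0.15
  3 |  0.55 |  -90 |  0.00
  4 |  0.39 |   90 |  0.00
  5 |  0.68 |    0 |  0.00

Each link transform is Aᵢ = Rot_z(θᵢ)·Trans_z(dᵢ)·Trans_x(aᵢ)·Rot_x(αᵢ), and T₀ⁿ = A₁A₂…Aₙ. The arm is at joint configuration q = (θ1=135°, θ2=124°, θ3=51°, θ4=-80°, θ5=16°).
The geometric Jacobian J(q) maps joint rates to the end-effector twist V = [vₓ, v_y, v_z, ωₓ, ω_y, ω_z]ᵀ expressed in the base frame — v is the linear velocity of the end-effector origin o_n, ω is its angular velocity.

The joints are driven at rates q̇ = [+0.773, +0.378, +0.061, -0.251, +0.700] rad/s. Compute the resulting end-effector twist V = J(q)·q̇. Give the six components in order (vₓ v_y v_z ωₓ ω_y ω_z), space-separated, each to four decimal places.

0.7547 -0.9106 0.0889 -0.1336 0.2692 0.4573

o_n = [-1.3180, -0.4381, 1.0862]
J₁: ẑ×o_n = [0.4381, -1.3180, 0.0000], ω = ẑ
J2: z=[0.0000, 0.0000, 1.0000] o=[-0.1556, 0.1556, 0.2500] → [0.5936, -1.1624, 0.0000, 0.0000, 0.0000, 1.0000]
J3: z=[-0.9816, 0.1908, 0.0000] o=[-0.2491, -0.3254, 0.4000] → [0.1309, 0.6736, 0.3145, -0.9816, 0.1908, 0.0000]
J4: z=[0.1483, 0.7629, 0.6293] o=[-0.3151, -0.6652, 0.8274] → [0.0545, -0.6695, 0.7988, 0.1483, 0.7629, 0.6293]
J5: z=[-0.0522, 0.6415, -0.7653] o=[-0.7003, -0.6338, 0.8801] → [0.2820, 0.4835, 0.3861, -0.0522, 0.6415, -0.7653]
V = J·q̇ = [0.7547, -0.9106, 0.0889, -0.1336, 0.2692, 0.4573]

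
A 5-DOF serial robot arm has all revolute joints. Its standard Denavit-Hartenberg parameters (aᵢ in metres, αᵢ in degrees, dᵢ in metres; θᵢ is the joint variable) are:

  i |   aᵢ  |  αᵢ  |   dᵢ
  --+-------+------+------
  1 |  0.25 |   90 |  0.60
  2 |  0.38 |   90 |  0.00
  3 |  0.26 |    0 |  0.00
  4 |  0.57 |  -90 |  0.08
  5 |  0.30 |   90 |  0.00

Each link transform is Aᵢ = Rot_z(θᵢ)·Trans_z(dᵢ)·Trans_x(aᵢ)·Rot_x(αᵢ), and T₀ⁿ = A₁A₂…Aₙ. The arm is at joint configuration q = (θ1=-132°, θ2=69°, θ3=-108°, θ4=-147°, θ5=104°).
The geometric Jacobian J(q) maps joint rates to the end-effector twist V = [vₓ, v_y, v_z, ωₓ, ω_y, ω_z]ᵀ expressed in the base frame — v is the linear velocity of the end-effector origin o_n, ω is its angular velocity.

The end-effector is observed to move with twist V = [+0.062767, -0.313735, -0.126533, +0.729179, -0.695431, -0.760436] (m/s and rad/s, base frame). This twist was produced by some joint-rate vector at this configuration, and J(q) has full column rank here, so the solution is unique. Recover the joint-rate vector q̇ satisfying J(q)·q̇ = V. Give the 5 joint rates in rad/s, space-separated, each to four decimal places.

o_n = [-0.2497, 0.0712, 0.8352]
J₁: ẑ×o_n = [-0.0712, -0.2497, 0.0000], ω = ẑ
J2: z=[-0.7431, 0.6691, 0.0000] o=[-0.1673, -0.1858, 0.6000] → [0.1574, 0.1748, -0.1358, -0.7431, 0.6691, 0.0000]
J3: z=[-0.6247, -0.6938, -0.3584] o=[-0.2584, -0.2870, 0.9548] → [0.2113, -0.0778, -0.2177, -0.6247, -0.6938, -0.3584]
J4: z=[-0.6247, -0.6938, -0.3584] o=[-0.0554, -0.4310, 0.8798] → [0.2109, 0.0418, -0.4486, -0.6247, -0.6938, -0.3584]
J5: z=[0.4240, 0.0841, -0.9018] o=[-0.4791, -0.0789, 0.7134] → [0.1455, -0.2586, 0.0443, 0.4240, 0.0841, -0.9018]
q̇ = J⁺·V = [0.1270, -0.7880, -0.5040, 0.8490, 0.8470]

0.1270 -0.7880 -0.5040 0.8490 0.8470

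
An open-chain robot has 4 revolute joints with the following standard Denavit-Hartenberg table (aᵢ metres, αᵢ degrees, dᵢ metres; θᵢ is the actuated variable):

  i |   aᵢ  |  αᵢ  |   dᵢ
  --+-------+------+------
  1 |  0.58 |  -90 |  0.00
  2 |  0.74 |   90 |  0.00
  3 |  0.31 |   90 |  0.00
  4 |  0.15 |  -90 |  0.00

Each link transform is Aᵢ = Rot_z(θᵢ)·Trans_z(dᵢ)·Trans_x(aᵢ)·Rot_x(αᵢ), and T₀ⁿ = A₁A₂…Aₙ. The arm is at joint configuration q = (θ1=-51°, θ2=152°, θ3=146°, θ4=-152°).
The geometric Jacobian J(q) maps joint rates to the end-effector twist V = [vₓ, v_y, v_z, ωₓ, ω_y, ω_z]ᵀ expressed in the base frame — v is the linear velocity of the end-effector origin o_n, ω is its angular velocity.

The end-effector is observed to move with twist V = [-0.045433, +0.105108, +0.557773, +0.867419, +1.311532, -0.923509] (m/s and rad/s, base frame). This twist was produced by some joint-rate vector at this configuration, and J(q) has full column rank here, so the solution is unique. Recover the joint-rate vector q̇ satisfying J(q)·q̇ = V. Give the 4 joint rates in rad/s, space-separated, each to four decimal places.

o_n = [0.0920, 0.0442, -0.2161]
J₁: ẑ×o_n = [-0.0442, 0.0920, 0.0000], ω = ẑ
J2: z=[0.7771, 0.6293, 0.0000] o=[0.3650, -0.4507, 0.0000] → [-0.1360, 0.1680, 0.5565, 0.7771, 0.6293, 0.0000]
J3: z=[0.2954, -0.3648, -0.8829] o=[-0.0462, 0.0570, -0.3474] → [-0.0592, -0.1608, 0.0466, 0.2954, -0.3648, -0.8829]
J4: z=[0.3336, 0.9054, -0.2625] o=[0.2313, -0.0102, -0.2268] → [0.0239, 0.0330, 0.1443, 0.3336, 0.9054, -0.2625]
q̇ = J⁺·V = [-0.7930, 0.7890, -0.1070, 0.8570]

-0.7930 0.7890 -0.1070 0.8570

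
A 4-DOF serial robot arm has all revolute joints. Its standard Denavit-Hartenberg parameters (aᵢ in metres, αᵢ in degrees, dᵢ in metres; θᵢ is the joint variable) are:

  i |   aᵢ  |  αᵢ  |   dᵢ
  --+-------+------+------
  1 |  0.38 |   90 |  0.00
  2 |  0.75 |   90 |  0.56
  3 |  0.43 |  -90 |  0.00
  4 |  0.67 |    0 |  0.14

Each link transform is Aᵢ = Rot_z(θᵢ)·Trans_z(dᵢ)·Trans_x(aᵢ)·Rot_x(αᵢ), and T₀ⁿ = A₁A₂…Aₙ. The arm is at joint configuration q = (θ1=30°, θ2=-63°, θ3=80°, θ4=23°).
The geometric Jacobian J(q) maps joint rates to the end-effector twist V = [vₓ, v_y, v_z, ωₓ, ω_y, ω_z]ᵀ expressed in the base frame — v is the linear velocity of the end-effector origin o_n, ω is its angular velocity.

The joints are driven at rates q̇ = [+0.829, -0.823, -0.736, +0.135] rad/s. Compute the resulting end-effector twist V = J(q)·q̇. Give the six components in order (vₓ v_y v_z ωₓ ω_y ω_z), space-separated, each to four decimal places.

o_n = [1.6508, -0.9119, -0.5885]
J₁: ẑ×o_n = [0.9119, 1.6508, -0.0000], ω = ẑ
J2: z=[0.5000, -0.8660, 0.0000] o=[0.3291, 0.1900, 0.0000] → [0.5097, 0.2943, 0.5937, 0.5000, -0.8660, 0.0000]
J3: z=[-0.7716, -0.4455, -0.4540] o=[0.9040, -0.1247, -0.6683] → [-0.3929, -0.2775, 0.9401, -0.7716, -0.4455, -0.4540]
J4: z=[-0.3004, -0.3739, 0.8775] o=[1.1451, -0.4745, -0.7348] → [0.3291, 0.4877, 0.3205, -0.3004, -0.3739, 0.8775]
V = J·q̇ = [0.6701, 1.3964, -1.1373, 0.1159, 0.9901, 1.2816]

0.6701 1.3964 -1.1373 0.1159 0.9901 1.2816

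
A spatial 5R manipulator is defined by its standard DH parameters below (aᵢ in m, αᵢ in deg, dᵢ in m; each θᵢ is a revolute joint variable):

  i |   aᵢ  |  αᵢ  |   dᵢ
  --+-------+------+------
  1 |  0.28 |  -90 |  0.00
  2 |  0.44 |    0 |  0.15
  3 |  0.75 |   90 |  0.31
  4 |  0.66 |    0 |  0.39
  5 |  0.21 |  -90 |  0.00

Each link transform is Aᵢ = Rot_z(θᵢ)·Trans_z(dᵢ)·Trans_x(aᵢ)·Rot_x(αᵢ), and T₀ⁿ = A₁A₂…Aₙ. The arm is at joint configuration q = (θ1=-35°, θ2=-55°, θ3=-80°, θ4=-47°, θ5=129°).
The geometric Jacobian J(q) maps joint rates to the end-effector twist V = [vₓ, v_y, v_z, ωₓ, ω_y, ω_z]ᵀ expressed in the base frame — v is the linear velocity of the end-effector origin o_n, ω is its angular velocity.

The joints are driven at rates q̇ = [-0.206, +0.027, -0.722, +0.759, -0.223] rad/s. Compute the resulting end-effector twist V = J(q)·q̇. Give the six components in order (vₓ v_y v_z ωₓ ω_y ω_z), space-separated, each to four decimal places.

o_n = [-0.3956, 0.5032, 0.9539]
J₁: ẑ×o_n = [-0.5032, -0.3956, 0.0000], ω = ẑ
J2: z=[0.5736, 0.8192, 0.0000] o=[0.2294, -0.1606, 0.0000] → [0.7814, -0.5472, 0.8927, 0.5736, 0.8192, 0.0000]
J3: z=[0.5736, 0.8192, 0.0000] o=[0.5221, -0.1825, 0.3604] → [0.4862, -0.3404, 1.1451, 0.5736, 0.8192, 0.0000]
J4: z=[-0.5792, 0.4056, -0.7071] o=[0.2655, 0.3756, 0.8908] → [0.1158, 0.5041, 0.1943, -0.5792, 0.4056, -0.7071]
J5: z=[-0.5792, 0.4056, -0.7071] o=[-0.4980, 0.3210, 0.9333] → [0.1372, -0.0604, -0.1470, -0.5792, 0.4056, -0.7071]
V = J·q̇ = [-0.1690, 0.7086, -0.6224, -0.7091, -0.3519, -0.5850]

-0.1690 0.7086 -0.6224 -0.7091 -0.3519 -0.5850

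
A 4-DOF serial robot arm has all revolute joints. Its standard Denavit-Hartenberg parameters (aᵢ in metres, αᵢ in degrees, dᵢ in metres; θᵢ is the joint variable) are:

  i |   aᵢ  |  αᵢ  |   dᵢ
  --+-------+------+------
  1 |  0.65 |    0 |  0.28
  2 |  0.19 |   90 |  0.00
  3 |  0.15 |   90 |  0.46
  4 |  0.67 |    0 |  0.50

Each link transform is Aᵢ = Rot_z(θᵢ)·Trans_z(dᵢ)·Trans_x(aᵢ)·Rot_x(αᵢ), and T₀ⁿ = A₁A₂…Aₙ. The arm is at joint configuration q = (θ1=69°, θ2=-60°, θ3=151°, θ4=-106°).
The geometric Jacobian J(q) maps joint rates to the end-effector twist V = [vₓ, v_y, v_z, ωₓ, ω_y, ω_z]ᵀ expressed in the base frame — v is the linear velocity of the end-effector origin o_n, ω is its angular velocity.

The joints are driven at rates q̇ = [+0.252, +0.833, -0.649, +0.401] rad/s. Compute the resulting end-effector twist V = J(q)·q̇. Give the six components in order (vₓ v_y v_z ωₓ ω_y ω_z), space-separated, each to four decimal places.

o_n = [0.6612, 0.8610, 0.7005]
J₁: ẑ×o_n = [-0.8610, 0.6612, 0.0000], ω = ẑ
J2: z=[0.0000, 0.0000, 1.0000] o=[0.2329, 0.6068, 0.2800] → [-0.2542, 0.4282, 0.0000, 0.0000, 0.0000, 1.0000]
J3: z=[0.1564, -0.9877, 0.0000] o=[0.4206, 0.6365, 0.2800] → [-0.4153, -0.0658, 0.2727, 0.1564, -0.9877, 0.0000]
J4: z=[0.4788, 0.0758, 0.8746] o=[0.3630, 0.1617, 0.3527] → [-0.5852, 0.0943, 0.3122, 0.4788, 0.0758, 0.8746]
V = J·q̇ = [-0.3938, 0.6038, -0.0518, 0.0905, 0.6714, 1.4357]

-0.3938 0.6038 -0.0518 0.0905 0.6714 1.4357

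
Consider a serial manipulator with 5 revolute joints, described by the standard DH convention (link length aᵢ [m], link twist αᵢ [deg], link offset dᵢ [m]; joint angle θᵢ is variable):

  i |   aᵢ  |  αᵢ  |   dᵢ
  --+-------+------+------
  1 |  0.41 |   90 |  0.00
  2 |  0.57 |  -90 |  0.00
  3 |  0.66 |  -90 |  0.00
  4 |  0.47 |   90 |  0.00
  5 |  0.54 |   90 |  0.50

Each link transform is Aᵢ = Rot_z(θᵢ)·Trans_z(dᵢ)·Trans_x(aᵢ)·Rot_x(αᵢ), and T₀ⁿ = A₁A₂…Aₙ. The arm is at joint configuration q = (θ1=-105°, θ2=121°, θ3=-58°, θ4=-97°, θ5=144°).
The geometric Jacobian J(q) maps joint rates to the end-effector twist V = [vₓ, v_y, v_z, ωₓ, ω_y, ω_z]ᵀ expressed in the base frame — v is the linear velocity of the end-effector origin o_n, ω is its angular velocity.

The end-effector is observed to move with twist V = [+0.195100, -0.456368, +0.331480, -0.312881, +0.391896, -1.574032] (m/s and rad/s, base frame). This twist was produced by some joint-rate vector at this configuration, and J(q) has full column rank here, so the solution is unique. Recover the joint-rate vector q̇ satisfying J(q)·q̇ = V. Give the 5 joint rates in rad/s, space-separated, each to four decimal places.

o_n = [0.0425, 0.0318, 0.8063]
J₁: ẑ×o_n = [-0.0318, 0.0425, 0.0000], ω = ẑ
J2: z=[-0.9659, 0.2588, 0.0000] o=[-0.1061, -0.3960, 0.0000] → [0.2087, 0.7788, -0.4517, -0.9659, 0.2588, 0.0000]
J3: z=[0.2219, 0.8280, -0.5150] o=[-0.0301, -0.1125, 0.4886] → [0.3374, -0.1079, -0.0281, 0.2219, 0.8280, -0.5150]
J4: z=[0.6249, 0.2847, 0.7269] o=[-0.5242, 0.2064, 0.7884] → [0.1320, 0.4007, -0.2704, 0.6249, 0.2847, 0.7269]
J5: z=[0.7159, -0.5804, -0.3881] o=[-0.3778, 0.5650, 0.5221] → [-0.3718, -0.3665, -0.1377, 0.7159, -0.5804, -0.3881]
q̇ = J⁺·V = [-0.8900, -0.2450, 0.5680, -0.7110, -0.3230]

-0.8900 -0.2450 0.5680 -0.7110 -0.3230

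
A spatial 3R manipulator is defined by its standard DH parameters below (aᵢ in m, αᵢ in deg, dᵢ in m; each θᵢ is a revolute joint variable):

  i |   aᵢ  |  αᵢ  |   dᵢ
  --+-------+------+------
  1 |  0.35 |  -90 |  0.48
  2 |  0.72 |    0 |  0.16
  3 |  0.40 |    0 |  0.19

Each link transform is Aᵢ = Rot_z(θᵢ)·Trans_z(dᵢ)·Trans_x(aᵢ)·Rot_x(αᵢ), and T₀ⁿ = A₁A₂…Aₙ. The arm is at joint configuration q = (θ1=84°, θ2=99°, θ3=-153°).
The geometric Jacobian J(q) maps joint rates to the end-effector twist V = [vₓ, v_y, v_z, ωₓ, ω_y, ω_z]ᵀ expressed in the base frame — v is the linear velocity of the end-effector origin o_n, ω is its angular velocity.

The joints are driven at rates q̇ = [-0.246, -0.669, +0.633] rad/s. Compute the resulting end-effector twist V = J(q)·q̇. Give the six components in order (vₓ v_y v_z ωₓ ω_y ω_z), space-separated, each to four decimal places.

0.1731 0.5350 -0.0669 0.0358 -0.0038 -0.2460

o_n = [-0.2987, 0.5065, 0.0925]
J₁: ẑ×o_n = [-0.5065, -0.2987, 0.0000], ω = ẑ
J2: z=[-0.9945, 0.1045, 0.0000] o=[0.0366, 0.3481, 0.4800] → [-0.0405, -0.3854, -0.1225, -0.9945, 0.1045, 0.0000]
J3: z=[-0.9945, 0.1045, 0.0000] o=[-0.1343, 0.2528, -0.2311] → [0.0338, 0.3218, -0.2351, -0.9945, 0.1045, 0.0000]
V = J·q̇ = [0.1731, 0.5350, -0.0669, 0.0358, -0.0038, -0.2460]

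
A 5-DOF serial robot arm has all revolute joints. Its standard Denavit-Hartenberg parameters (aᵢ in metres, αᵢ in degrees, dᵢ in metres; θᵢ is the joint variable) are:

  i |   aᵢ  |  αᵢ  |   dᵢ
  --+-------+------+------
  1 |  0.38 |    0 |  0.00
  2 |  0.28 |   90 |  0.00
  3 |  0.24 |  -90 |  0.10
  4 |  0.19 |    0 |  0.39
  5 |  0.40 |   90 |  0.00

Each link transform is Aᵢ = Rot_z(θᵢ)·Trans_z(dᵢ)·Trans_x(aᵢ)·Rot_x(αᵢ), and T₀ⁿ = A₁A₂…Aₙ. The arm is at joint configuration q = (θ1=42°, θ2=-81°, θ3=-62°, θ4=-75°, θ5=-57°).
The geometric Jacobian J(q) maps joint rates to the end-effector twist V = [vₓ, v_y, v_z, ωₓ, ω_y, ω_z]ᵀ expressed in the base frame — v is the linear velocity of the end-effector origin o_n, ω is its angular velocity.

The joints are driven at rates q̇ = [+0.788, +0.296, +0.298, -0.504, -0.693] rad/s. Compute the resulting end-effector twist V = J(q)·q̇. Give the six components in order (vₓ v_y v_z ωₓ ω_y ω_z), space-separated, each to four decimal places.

o_n = [0.4100, -0.5964, 0.1641]
J₁: ẑ×o_n = [0.5964, 0.4100, -0.0000], ω = ẑ
J2: z=[0.0000, 0.0000, 1.0000] o=[0.2824, 0.2543, 0.0000] → [0.8506, 0.1276, -0.0000, 0.0000, 0.0000, 1.0000]
J3: z=[-0.6293, -0.7771, 0.0000] o=[0.5000, 0.0781, 0.0000] → [-0.1275, 0.1033, 0.3545, -0.6293, -0.7771, 0.0000]
J4: z=[0.6862, -0.5557, 0.4695] o=[0.5246, -0.0706, -0.2119] → [0.0379, -0.3118, -0.4245, 0.6862, -0.5557, 0.4695]
J5: z=[0.6862, -0.5557, 0.4695] o=[0.6947, -0.4444, -0.0722] → [-0.0600, -0.2958, -0.2625, 0.6862, -0.5557, 0.4695]
V = J·q̇ = [0.7062, 0.7538, 0.5015, -1.0089, 0.4335, 0.5220]

0.7062 0.7538 0.5015 -1.0089 0.4335 0.5220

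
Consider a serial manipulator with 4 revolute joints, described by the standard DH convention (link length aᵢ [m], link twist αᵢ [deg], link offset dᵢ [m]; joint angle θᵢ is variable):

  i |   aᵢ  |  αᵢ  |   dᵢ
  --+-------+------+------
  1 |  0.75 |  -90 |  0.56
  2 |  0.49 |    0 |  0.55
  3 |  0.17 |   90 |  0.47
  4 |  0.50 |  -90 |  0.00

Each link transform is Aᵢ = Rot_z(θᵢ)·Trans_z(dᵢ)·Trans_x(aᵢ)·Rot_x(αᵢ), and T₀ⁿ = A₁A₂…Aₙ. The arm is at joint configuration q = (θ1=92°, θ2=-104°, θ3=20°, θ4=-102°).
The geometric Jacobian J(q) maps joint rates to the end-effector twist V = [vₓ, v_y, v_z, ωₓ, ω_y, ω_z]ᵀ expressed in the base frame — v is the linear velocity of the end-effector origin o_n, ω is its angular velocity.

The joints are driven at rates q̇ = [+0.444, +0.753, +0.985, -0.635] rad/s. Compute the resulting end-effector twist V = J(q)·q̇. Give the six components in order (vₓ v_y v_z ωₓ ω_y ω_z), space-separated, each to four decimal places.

o_n = [-0.5529, 0.6194, 1.1011]
J₁: ẑ×o_n = [-0.6194, -0.5529, 0.0000], ω = ẑ
J2: z=[-0.9994, -0.0349, 0.0000] o=[-0.0262, 0.7495, 0.5600] → [-0.0189, 0.5408, 0.1116, -0.9994, -0.0349, 0.0000]
J3: z=[-0.9994, -0.0349, 0.0000] o=[-0.5717, 0.6119, 1.0354] → [-0.0023, 0.0656, -0.0069, -0.9994, -0.0349, 0.0000]
J4: z=[0.0347, -0.9939, 0.1045] o=[-1.0420, 0.6132, 1.2045] → [0.1021, 0.0547, 0.4864, 0.0347, -0.9939, 0.1045]
V = J·q̇ = [-0.3564, 0.1917, -0.2316, -1.7590, 0.5705, 0.3776]

-0.3564 0.1917 -0.2316 -1.7590 0.5705 0.3776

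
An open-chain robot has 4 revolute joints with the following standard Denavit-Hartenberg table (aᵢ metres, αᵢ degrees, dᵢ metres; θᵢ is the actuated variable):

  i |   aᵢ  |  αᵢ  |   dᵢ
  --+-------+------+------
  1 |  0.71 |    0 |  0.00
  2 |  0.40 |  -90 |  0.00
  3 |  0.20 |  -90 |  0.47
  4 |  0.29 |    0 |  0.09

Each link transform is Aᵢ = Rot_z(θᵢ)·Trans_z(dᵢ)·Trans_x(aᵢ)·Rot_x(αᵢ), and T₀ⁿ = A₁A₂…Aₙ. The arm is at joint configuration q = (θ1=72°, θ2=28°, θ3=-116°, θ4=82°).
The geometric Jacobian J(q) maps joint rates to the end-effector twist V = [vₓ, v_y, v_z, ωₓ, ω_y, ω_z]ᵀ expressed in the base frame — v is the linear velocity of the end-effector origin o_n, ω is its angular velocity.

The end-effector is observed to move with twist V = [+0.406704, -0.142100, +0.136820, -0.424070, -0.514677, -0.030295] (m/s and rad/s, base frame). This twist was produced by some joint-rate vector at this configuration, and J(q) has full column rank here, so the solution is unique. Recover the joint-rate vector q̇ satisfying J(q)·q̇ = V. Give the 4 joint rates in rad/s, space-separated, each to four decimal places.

-0.7390 0.9200 0.5070 -0.4820

o_n = [-0.0259, 1.0133, 0.2555]
J₁: ẑ×o_n = [-1.0133, -0.0259, 0.0000], ω = ẑ
J2: z=[0.0000, 0.0000, 1.0000] o=[0.2194, 0.6753, 0.0000] → [-0.3381, -0.2453, 0.0000, 0.0000, 0.0000, 1.0000]
J3: z=[-0.9848, -0.1736, 0.0000] o=[0.1499, 1.0692, 0.0000] → [-0.0444, 0.2516, 0.0245, -0.9848, -0.1736, 0.0000]
J4: z=[-0.1561, 0.8851, 0.4384] o=[-0.2977, 0.9012, 0.1798] → [0.0179, 0.1310, -0.2581, -0.1561, 0.8851, 0.4384]
q̇ = J⁺·V = [-0.7390, 0.9200, 0.5070, -0.4820]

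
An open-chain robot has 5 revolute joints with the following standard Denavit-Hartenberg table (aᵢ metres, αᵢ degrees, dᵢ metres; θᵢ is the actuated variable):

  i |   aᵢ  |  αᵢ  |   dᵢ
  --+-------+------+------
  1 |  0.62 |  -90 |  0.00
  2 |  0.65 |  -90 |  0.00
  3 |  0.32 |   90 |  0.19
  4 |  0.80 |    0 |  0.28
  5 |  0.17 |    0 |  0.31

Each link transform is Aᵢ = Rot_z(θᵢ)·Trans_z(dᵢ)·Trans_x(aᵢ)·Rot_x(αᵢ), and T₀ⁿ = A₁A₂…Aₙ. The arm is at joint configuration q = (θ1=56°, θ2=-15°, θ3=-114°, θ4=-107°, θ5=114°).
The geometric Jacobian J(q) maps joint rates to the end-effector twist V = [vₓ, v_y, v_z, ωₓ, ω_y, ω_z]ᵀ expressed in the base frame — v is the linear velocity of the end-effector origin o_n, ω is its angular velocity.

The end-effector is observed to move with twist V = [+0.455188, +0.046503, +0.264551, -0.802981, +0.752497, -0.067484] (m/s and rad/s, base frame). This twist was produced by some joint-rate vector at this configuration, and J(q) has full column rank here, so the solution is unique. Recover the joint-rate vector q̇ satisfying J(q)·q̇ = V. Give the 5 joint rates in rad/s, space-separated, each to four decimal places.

o_n = [0.2764, 0.3969, 0.5373]
J₁: ẑ×o_n = [-0.3969, 0.2764, 0.0000], ω = ẑ
J2: z=[-0.8290, 0.5592, 0.0000] o=[0.3467, 0.5140, 0.0000] → [0.3005, 0.4455, 0.1364, -0.8290, 0.5592, 0.0000]
J3: z=[0.1447, 0.2146, -0.9659] o=[0.6978, 1.0345, 0.1682] → [-0.5366, 0.3536, -0.0019, 0.1447, 0.2146, -0.9659]
J4: z=[-0.1562, -0.9590, -0.2364] o=[0.4126, 1.1345, -0.0490] → [-0.7367, 0.1238, -0.0154, -0.1562, -0.9590, -0.2364]
J5: z=[-0.1562, -0.9590, -0.2364] o=[0.4867, 0.6585, 0.6484] → [0.0447, 0.0324, -0.1608, -0.1562, -0.9590, -0.2364]
q̇ = J⁺·V = [-0.7210, 0.9360, -0.5860, 0.5250, -0.8950]

-0.7210 0.9360 -0.5860 0.5250 -0.8950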